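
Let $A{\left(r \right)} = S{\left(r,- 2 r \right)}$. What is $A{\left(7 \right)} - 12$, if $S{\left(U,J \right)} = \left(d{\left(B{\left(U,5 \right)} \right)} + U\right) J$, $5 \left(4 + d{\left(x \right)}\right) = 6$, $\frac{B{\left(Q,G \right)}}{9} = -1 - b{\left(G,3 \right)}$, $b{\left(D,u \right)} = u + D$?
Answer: $- \frac{354}{5} \approx -70.8$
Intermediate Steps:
$b{\left(D,u \right)} = D + u$
$B{\left(Q,G \right)} = -36 - 9 G$ ($B{\left(Q,G \right)} = 9 \left(-1 - \left(G + 3\right)\right) = 9 \left(-1 - \left(3 + G\right)\right) = 9 \left(-4 - G\right) = -36 - 9 G$)
$d{\left(x \right)} = - \frac{14}{5}$ ($d{\left(x \right)} = -4 + \frac{1}{5} \cdot 6 = -4 + \frac{6}{5} = - \frac{14}{5}$)
$S{\left(U,J \right)} = J \left(- \frac{14}{5} + U\right)$ ($S{\left(U,J \right)} = \left(- \frac{14}{5} + U\right) J = J \left(- \frac{14}{5} + U\right)$)
$A{\left(r \right)} = - \frac{2 r \left(-14 + 5 r\right)}{5}$ ($A{\left(r \right)} = \frac{- 2 r \left(-14 + 5 r\right)}{5} = - \frac{2 r \left(-14 + 5 r\right)}{5}$)
$A{\left(7 \right)} - 12 = \frac{2}{5} \cdot 7 \left(14 - 35\right) - 12 = \frac{2}{5} \cdot 7 \left(-21\right) - 12 = - \frac{294}{5} - 12 = - \frac{354}{5}$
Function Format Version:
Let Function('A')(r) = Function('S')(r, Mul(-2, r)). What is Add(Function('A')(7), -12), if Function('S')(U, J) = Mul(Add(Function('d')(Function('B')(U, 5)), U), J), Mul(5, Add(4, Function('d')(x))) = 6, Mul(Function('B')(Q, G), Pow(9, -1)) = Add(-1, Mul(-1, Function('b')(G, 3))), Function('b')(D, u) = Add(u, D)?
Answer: Rational(-354, 5) ≈ -70.800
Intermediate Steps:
Function('b')(D, u) = Add(D, u)
Function('B')(Q, G) = Add(-36, Mul(-9, G)) (Function('B')(Q, G) = Mul(9, Add(-1, Mul(-1, Add(G, 3)))) = Mul(9, Add(-1, Mul(-1, Add(3, G)))) = Mul(9, Add(-1, Add(-3, Mul(-1, G)))) = Mul(9, Add(-4, Mul(-1, G))) = Add(-36, Mul(-9, G)))
Function('d')(x) = Rational(-14, 5) (Function('d')(x) = Add(-4, Mul(Rational(1, 5), 6)) = Add(-4, Rational(6, 5)) = Rational(-14, 5))
Function('S')(U, J) = Mul(J, Add(Rational(-14, 5), U)) (Function('S')(U, J) = Mul(Add(Rational(-14, 5), U), J) = Mul(J, Add(Rational(-14, 5), U)))
Function('A')(r) = Mul(Rational(-2, 5), r, Add(-14, Mul(5, r))) (Function('A')(r) = Mul(Rational(1, 5), Mul(-2, r), Add(-14, Mul(5, r))) = Mul(Rational(-2, 5), r, Add(-14, Mul(5, r))))
Add(Function('A')(7), -12) = Add(Mul(Rational(2, 5), 7, Add(14, Mul(-5, 7))), -12) = Add(Mul(Rational(2, 5), 7, Add(14, -35)), -12) = Add(Mul(Rational(2, 5), 7, -21), -12) = Add(Rational(-294, 5), -12) = Rational(-354, 5)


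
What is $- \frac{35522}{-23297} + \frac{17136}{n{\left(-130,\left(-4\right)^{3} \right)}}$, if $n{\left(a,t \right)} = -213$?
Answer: $- \frac{130550402}{1654087} \approx -78.926$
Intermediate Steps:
$- \frac{35522}{-23297} + \frac{17136}{n{\left(-130,\left(-4\right)^{3} \right)}} = - \frac{35522}{-23297} + \frac{17136}{-213} = \left(-35522\right) \left(- \frac{1}{23297}\right) + 17136 \left(- \frac{1}{213}\right) = \frac{35522}{23297} - \frac{5712}{71} = - \frac{130550402}{1654087}$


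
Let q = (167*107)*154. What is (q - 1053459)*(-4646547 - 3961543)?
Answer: -14619695989030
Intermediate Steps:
q = 2751826 (q = 17869*154 = 2751826)
(q - 1053459)*(-4646547 - 3961543) = (2751826 - 1053459)*(-4646547 - 3961543) = 1698367*(-8608090) = -14619695989030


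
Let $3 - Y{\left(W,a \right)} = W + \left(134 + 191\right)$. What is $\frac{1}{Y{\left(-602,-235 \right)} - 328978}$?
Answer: $- \frac{1}{328698} \approx -3.0423 \cdot 10^{-6}$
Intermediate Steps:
$Y{\left(W,a \right)} = -322 - W$ ($Y{\left(W,a \right)} = 3 - \left(W + \left(134 + 191\right)\right) = 3 - \left(W + 325\right) = 3 - \left(325 + W\right) = -322 - W$)
$\frac{1}{Y{\left(-602,-235 \right)} - 328978} = \frac{1}{\left(-322 - -602\right) - 328978} = \frac{1}{\left(-322 + 602\right) - 328978} = \frac{1}{280 - 328978} = \frac{1}{-328698} = - \frac{1}{328698}$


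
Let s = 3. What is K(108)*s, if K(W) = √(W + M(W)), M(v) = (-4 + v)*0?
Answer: 18*√3 ≈ 31.177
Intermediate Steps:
M(v) = 0
K(W) = √W (K(W) = √(W + 0) = √W)
K(108)*s = √108*3 = (6*√3)*3 = 18*√3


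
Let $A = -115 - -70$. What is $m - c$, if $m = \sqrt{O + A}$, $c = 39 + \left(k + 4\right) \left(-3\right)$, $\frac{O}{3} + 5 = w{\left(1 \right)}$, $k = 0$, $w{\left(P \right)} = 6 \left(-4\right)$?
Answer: $-27 + 2 i \sqrt{33} \approx -27.0 + 11.489 i$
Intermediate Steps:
$w{\left(P \right)} = -24$
$O = -87$ ($O = -15 + 3 \left(-24\right) = -15 - 72 = -87$)
$A = -45$ ($A = -115 + 70 = -45$)
$c = 27$ ($c = 39 + \left(0 + 4\right) \left(-3\right) = 39 + 4 \left(-3\right) = 39 - 12 = 27$)
$m = 2 i \sqrt{33}$ ($m = \sqrt{-87 - 45} = \sqrt{-132} = 2 i \sqrt{33} \approx 11.489 i$)
$m - c = 2 i \sqrt{33} - 27 = -27 + 2 i \sqrt{33}$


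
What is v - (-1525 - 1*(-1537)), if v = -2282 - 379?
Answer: -2673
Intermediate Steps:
v = -2661
v - (-1525 - 1*(-1537)) = -2661 - (-1525 - 1*(-1537)) = -2661 - (-1525 + 1537) = -2661 - 1*12 = -2661 - 12 = -2673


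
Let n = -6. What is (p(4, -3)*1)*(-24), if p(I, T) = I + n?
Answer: 48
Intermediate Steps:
p(I, T) = -6 + I (p(I, T) = I - 6 = -6 + I)
(p(4, -3)*1)*(-24) = ((-6 + 4)*1)*(-24) = -2*1*(-24) = -2*(-24) = 48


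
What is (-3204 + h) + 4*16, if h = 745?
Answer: -2395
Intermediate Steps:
(-3204 + h) + 4*16 = (-3204 + 745) + 4*16 = -2459 + 64 = -2395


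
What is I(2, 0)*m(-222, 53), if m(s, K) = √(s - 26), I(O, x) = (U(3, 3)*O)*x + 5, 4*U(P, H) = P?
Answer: 10*I*√62 ≈ 78.74*I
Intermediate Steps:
U(P, H) = P/4
I(O, x) = 5 + 3*O*x/4 (I(O, x) = (((¼)*3)*O)*x + 5 = (3*O/4)*x + 5 = 3*O*x/4 + 5 = 5 + 3*O*x/4)
m(s, K) = √(-26 + s)
I(2, 0)*m(-222, 53) = (5 + (¾)*2*0)*√(-26 - 222) = (5 + 0)*√(-248) = 5*(2*I*√62) = 10*I*√62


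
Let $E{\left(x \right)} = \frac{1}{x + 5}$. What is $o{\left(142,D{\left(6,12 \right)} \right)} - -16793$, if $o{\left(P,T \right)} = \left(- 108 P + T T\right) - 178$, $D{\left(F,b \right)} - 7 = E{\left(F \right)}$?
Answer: $\frac{160843}{121} \approx 1329.3$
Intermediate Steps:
$E{\left(x \right)} = \frac{1}{5 + x}$
$D{\left(F,b \right)} = 7 + \frac{1}{5 + F}$
$o{\left(P,T \right)} = -178 + T^{2} - 108 P$ ($o{\left(P,T \right)} = \left(- 108 P + T^{2}\right) - 178 = \left(T^{2} - 108 P\right) - 178 = -178 + T^{2} - 108 P$)
$o{\left(142,D{\left(6,12 \right)} \right)} - -16793 = \left(-178 + \left(\frac{36 + 7 \cdot 6}{5 + 6}\right)^{2} - 15336\right) - -16793 = \left(-178 + \left(\frac{36 + 42}{11}\right)^{2} - 15336\right) + 16793 = \left(-178 + \left(\frac{1}{11} \cdot 78\right)^{2} - 15336\right) + 16793 = \left(-178 + \left(\frac{78}{11}\right)^{2} - 15336\right) + 16793 = \left(-178 + \frac{6084}{121} - 15336\right) + 16793 = - \frac{1871110}{121} + 16793 = \frac{160843}{121}$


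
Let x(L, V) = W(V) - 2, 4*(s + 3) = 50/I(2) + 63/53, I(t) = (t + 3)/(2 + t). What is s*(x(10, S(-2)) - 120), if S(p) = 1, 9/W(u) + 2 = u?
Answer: -202657/212 ≈ -955.93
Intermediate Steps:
W(u) = 9/(-2 + u)
I(t) = (3 + t)/(2 + t)
s = 1547/212 (s = -3 + (50/(((3 + 2)/(2 + 2))) + 63/53)/4 = -3 + (50/((5/4)) + 63*(1/53))/4 = -3 + (50/(((1/4)*5)) + 63/53)/4 = -3 + (50/(5/4) + 63/53)/4 = -3 + (50*(4/5) + 63/53)/4 = -3 + (40 + 63/53)/4 = -3 + (1/4)*(2183/53) = -3 + 2183/212 = 1547/212 ≈ 7.2972)
x(L, V) = -2 + 9/(-2 + V) (x(L, V) = 9/(-2 + V) - 2 = -2 + 9/(-2 + V))
s*(x(10, S(-2)) - 120) = 1547*((13 - 2*1)/(-2 + 1) - 120)/212 = 1547*((13 - 2)/(-1) - 120)/212 = 1547*(-1*11 - 120)/212 = 1547*(-11 - 120)/212 = (1547/212)*(-131) = -202657/212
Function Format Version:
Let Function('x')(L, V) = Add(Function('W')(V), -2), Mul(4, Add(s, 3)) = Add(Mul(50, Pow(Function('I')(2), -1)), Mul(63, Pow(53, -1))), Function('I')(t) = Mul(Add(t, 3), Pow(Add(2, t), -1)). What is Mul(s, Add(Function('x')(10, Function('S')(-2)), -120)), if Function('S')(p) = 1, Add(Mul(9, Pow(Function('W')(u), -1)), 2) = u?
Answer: Rational(-202657, 212) ≈ -955.93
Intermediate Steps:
Function('W')(u) = Mul(9, Pow(Add(-2, u), -1))
Function('I')(t) = Mul(Pow(Add(2, t), -1), Add(3, t)) (Function('I')(t) = Mul(Add(3, t), Pow(Add(2, t), -1)) = Mul(Pow(Add(2, t), -1), Add(3, t)))
s = Rational(1547, 212) (s = Add(-3, Mul(Rational(1, 4), Add(Mul(50, Pow(Mul(Pow(Add(2, 2), -1), Add(3, 2)), -1)), Mul(63, Pow(53, -1))))) = Add(-3, Mul(Rational(1, 4), Add(Mul(50, Pow(Mul(Pow(4, -1), 5), -1)), Mul(63, Rational(1, 53))))) = Add(-3, Mul(Rational(1, 4), Add(Mul(50, Pow(Mul(Rational(1, 4), 5), -1)), Rational(63, 53)))) = Add(-3, Mul(Rational(1, 4), Add(Mul(50, Pow(Rational(5, 4), -1)), Rational(63, 53)))) = Add(-3, Mul(Rational(1, 4), Add(Mul(50, Rational(4, 5)), Rational(63, 53)))) = Add(-3, Mul(Rational(1, 4), Add(40, Rational(63, 53)))) = Add(-3, Mul(Rational(1, 4), Rational(2183, 53))) = Add(-3, Rational(2183, 212)) = Rational(1547, 212) ≈ 7.2972)
Function('x')(L, V) = Add(-2, Mul(9, Pow(Add(-2, V), -1))) (Function('x')(L, V) = Add(Mul(9, Pow(Add(-2, V), -1)), -2) = Add(-2, Mul(9, Pow(Add(-2, V), -1))))
Mul(s, Add(Function('x')(10, Function('S')(-2)), -120)) = Mul(Rational(1547, 212), Add(Mul(Pow(Add(-2, 1), -1), Add(13, Mul(-2, 1))), -120)) = Mul(Rational(1547, 212), Add(Mul(Pow(-1, -1), Add(13, -2)), -120)) = Mul(Rational(1547, 212), Add(Mul(-1, 11), -120)) = Mul(Rational(1547, 212), Add(-11, -120)) = Mul(Rational(1547, 212), -131) = Rational(-202657, 212)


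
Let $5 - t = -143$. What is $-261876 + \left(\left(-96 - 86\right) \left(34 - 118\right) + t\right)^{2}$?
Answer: $238008220$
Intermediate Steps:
$t = 148$ ($t = 5 - -143 = 5 + 143 = 148$)
$-261876 + \left(\left(-96 - 86\right) \left(34 - 118\right) + t\right)^{2} = -261876 + \left(\left(-96 - 86\right) \left(34 - 118\right) + 148\right)^{2} = -261876 + \left(\left(-182\right) \left(-84\right) + 148\right)^{2} = -261876 + \left(15288 + 148\right)^{2} = -261876 + 15436^{2} = -261876 + 238270096 = 238008220$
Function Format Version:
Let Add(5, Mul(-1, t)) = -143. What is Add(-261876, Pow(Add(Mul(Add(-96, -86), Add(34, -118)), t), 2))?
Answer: 238008220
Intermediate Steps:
t = 148 (t = Add(5, Mul(-1, -143)) = Add(5, 143) = 148)
Add(-261876, Pow(Add(Mul(Add(-96, -86), Add(34, -118)), t), 2)) = Add(-261876, Pow(Add(Mul(Add(-96, -86), Add(34, -118)), 148), 2)) = Add(-261876, Pow(Add(Mul(-182, -84), 148), 2)) = Add(-261876, Pow(Add(15288, 148), 2)) = Add(-261876, Pow(15436, 2)) = Add(-261876, 238270096) = 238008220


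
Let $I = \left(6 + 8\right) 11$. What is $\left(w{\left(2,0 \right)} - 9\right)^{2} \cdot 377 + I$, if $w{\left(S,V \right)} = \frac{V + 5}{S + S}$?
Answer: $\frac{364761}{16} \approx 22798.0$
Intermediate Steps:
$I = 154$ ($I = 14 \cdot 11 = 154$)
$w{\left(S,V \right)} = \frac{5 + V}{2 S}$
$\left(w{\left(2,0 \right)} - 9\right)^{2} \cdot 377 + I = \left(\frac{5 + 0}{2 \cdot 2} - 9\right)^{2} \cdot 377 + 154 = \left(\frac{1}{2} \cdot \frac{1}{2} \cdot 5 - 9\right)^{2} \cdot 377 + 154 = \left(\frac{5}{4} - 9\right)^{2} \cdot 377 + 154 = \left(- \frac{31}{4}\right)^{2} \cdot 377 + 154 = \frac{961}{16} \cdot 377 + 154 = \frac{362297}{16} + 154 = \frac{364761}{16}$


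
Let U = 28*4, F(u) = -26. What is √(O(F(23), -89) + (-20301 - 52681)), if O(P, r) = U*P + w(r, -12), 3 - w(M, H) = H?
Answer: 3*I*√8431 ≈ 275.46*I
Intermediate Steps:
w(M, H) = 3 - H
U = 112
O(P, r) = 15 + 112*P (O(P, r) = 112*P + (3 - 1*(-12)) = 112*P + (3 + 12) = 112*P + 15 = 15 + 112*P)
√(O(F(23), -89) + (-20301 - 52681)) = √((15 + 112*(-26)) + (-20301 - 52681)) = √((15 - 2912) - 72982) = √(-2897 - 72982) = √(-75879) = 3*I*√8431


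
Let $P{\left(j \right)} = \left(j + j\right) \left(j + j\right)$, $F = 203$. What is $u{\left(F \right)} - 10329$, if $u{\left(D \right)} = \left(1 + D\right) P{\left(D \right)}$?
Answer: $33616215$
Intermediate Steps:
$P{\left(j \right)} = 4 j^{2}$ ($P{\left(j \right)} = 2 j 2 j = 4 j^{2}$)
$u{\left(D \right)} = 4 D^{2} \left(1 + D\right)$ ($u{\left(D \right)} = \left(1 + D\right) 4 D^{2} = 4 D^{2} \left(1 + D\right)$)
$u{\left(F \right)} - 10329 = 4 \cdot 203^{2} \left(1 + 203\right) - 10329 = 4 \cdot 41209 \cdot 204 - 10329 = 33626544 - 10329 = 33616215$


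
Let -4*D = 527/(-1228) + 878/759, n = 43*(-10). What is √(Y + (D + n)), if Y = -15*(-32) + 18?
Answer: √58914995968389/932052 ≈ 8.2352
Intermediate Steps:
n = -430
D = -678191/3728208 (D = -(527/(-1228) + 878/759)/4 = -(527*(-1/1228) + 878*(1/759))/4 = -(-527/1228 + 878/759)/4 = -¼*678191/932052 = -678191/3728208 ≈ -0.18191)
Y = 498 (Y = 480 + 18 = 498)
√(Y + (D + n)) = √(498 + (-678191/3728208 - 430)) = √(498 - 1603807631/3728208) = √(252839953/3728208) = √58914995968389/932052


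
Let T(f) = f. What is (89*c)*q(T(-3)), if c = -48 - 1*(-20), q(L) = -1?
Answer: 2492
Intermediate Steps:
c = -28 (c = -48 + 20 = -28)
(89*c)*q(T(-3)) = (89*(-28))*(-1) = -2492*(-1) = 2492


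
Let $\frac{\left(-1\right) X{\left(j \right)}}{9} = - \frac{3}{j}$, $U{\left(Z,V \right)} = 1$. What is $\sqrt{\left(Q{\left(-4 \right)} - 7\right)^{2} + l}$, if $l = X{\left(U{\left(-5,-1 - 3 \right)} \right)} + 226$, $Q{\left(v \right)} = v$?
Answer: $\sqrt{374} \approx 19.339$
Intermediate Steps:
$X{\left(j \right)} = \frac{27}{j}$ ($X{\left(j \right)} = - 9 \left(- \frac{3}{j}\right) = \frac{27}{j}$)
$l = 253$ ($l = \frac{27}{1} + 226 = 27 \cdot 1 + 226 = 27 + 226 = 253$)
$\sqrt{\left(Q{\left(-4 \right)} - 7\right)^{2} + l} = \sqrt{\left(-4 - 7\right)^{2} + 253} = \sqrt{\left(-11\right)^{2} + 253} = \sqrt{121 + 253} = \sqrt{374}$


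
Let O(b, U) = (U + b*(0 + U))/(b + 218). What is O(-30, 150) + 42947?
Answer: 4034843/94 ≈ 42924.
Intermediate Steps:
O(b, U) = (U + U*b)/(218 + b) (O(b, U) = (U + b*U)/(218 + b) = (U + U*b)/(218 + b))
O(-30, 150) + 42947 = 150*(1 - 30)/(218 - 30) + 42947 = 150*(-29)/188 + 42947 = 150*(1/188)*(-29) + 42947 = -2175/94 + 42947 = 4034843/94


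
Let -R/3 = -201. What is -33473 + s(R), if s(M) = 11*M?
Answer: -26840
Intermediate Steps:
R = 603 (R = -3*(-201) = 603)
-33473 + s(R) = -33473 + 11*603 = -33473 + 6633 = -26840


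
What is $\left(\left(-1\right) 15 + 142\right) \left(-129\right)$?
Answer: $-16383$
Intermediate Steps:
$\left(\left(-1\right) 15 + 142\right) \left(-129\right) = \left(-15 + 142\right) \left(-129\right) = 127 \left(-129\right) = -16383$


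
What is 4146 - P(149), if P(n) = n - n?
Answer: 4146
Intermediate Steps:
P(n) = 0
4146 - P(149) = 4146 - 1*0 = 4146 + 0 = 4146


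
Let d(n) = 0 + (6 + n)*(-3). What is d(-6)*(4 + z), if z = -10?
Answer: 0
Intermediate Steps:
d(n) = -18 - 3*n (d(n) = 0 + (-18 - 3*n) = -18 - 3*n)
d(-6)*(4 + z) = (-18 - 3*(-6))*(4 - 10) = (-18 + 18)*(-6) = 0*(-6) = 0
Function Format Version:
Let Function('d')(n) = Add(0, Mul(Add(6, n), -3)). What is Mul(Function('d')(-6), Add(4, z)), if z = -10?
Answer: 0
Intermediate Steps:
Function('d')(n) = Add(-18, Mul(-3, n)) (Function('d')(n) = Add(0, Add(-18, Mul(-3, n))) = Add(-18, Mul(-3, n)))
Mul(Function('d')(-6), Add(4, z)) = Mul(Add(-18, Mul(-3, -6)), Add(4, -10)) = Mul(Add(-18, 18), -6) = Mul(0, -6) = 0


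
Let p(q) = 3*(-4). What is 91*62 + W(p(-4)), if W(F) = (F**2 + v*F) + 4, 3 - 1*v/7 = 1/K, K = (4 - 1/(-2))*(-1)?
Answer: 16558/3 ≈ 5519.3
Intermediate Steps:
K = -9/2 (K = (4 - 1*(-1/2))*(-1) = (4 + 1/2)*(-1) = (9/2)*(-1) = -9/2 ≈ -4.5000)
p(q) = -12
v = 203/9 (v = 21 - 7/(-9/2) = 21 - 7*(-2/9) = 21 + 14/9 = 203/9 ≈ 22.556)
W(F) = 4 + F**2 + 203*F/9 (W(F) = (F**2 + 203*F/9) + 4 = 4 + F**2 + 203*F/9)
91*62 + W(p(-4)) = 91*62 + (4 + (-12)**2 + (203/9)*(-12)) = 5642 + (4 + 144 - 812/3) = 5642 - 368/3 = 16558/3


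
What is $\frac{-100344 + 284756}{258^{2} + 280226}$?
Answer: $\frac{92206}{173395} \approx 0.53177$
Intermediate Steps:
$\frac{-100344 + 284756}{258^{2} + 280226} = \frac{184412}{66564 + 280226} = \frac{184412}{346790} = 184412 \cdot \frac{1}{346790} = \frac{92206}{173395}$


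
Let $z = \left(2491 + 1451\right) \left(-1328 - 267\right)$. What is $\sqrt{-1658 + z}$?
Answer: $2 i \sqrt{1572287} \approx 2507.8 i$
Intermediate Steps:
$z = -6287490$ ($z = 3942 \left(-1595\right) = -6287490$)
$\sqrt{-1658 + z} = \sqrt{-1658 - 6287490} = \sqrt{-6289148} = 2 i \sqrt{1572287}$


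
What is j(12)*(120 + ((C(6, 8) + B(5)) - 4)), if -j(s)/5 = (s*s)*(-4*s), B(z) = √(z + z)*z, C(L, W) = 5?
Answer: 4181760 + 172800*√10 ≈ 4.7282e+6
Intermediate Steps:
B(z) = √2*z^(3/2) (B(z) = √(2*z)*z = (√2*√z)*z = √2*z^(3/2))
j(s) = 20*s³ (j(s) = -5*s*s*(-4*s) = -5*s²*(-4*s) = -(-20)*s³ = 20*s³)
j(12)*(120 + ((C(6, 8) + B(5)) - 4)) = (20*12³)*(120 + ((5 + √2*5^(3/2)) - 4)) = (20*1728)*(120 + ((5 + √2*(5*√5)) - 4)) = 34560*(120 + ((5 + 5*√10) - 4)) = 34560*(120 + (1 + 5*√10)) = 34560*(121 + 5*√10) = 4181760 + 172800*√10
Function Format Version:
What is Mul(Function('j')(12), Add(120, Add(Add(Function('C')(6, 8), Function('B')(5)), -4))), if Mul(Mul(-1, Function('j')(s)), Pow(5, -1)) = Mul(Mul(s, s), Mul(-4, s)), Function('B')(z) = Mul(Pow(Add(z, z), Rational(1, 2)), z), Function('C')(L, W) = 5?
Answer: Add(4181760, Mul(172800, Pow(10, Rational(1, 2)))) ≈ 4.7282e+6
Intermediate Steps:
Function('B')(z) = Mul(Pow(2, Rational(1, 2)), Pow(z, Rational(3, 2))) (Function('B')(z) = Mul(Pow(Mul(2, z), Rational(1, 2)), z) = Mul(Mul(Pow(2, Rational(1, 2)), Pow(z, Rational(1, 2))), z) = Mul(Pow(2, Rational(1, 2)), Pow(z, Rational(3, 2))))
Function('j')(s) = Mul(20, Pow(s, 3)) (Function('j')(s) = Mul(-5, Mul(Mul(s, s), Mul(-4, s))) = Mul(-5, Mul(Pow(s, 2), Mul(-4, s))) = Mul(-5, Mul(-4, Pow(s, 3))) = Mul(20, Pow(s, 3)))
Mul(Function('j')(12), Add(120, Add(Add(Function('C')(6, 8), Function('B')(5)), -4))) = Mul(Mul(20, Pow(12, 3)), Add(120, Add(Add(5, Mul(Pow(2, Rational(1, 2)), Pow(5, Rational(3, 2)))), -4))) = Mul(Mul(20, 1728), Add(120, Add(Add(5, Mul(Pow(2, Rational(1, 2)), Mul(5, Pow(5, Rational(1, 2))))), -4))) = Mul(34560, Add(120, Add(Add(5, Mul(5, Pow(10, Rational(1, 2)))), -4))) = Mul(34560, Add(120, Add(1, Mul(5, Pow(10, Rational(1, 2)))))) = Mul(34560, Add(121, Mul(5, Pow(10, Rational(1, 2))))) = Add(4181760, Mul(172800, Pow(10, Rational(1, 2))))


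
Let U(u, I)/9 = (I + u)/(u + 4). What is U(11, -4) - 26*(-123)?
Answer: 16011/5 ≈ 3202.2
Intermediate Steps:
U(u, I) = 9*(I + u)/(4 + u) (U(u, I) = 9*((I + u)/(u + 4)) = 9*((I + u)/(4 + u)) = 9*(I + u)/(4 + u))
U(11, -4) - 26*(-123) = 9*(-4 + 11)/(4 + 11) - 26*(-123) = 9*7/15 + 3198 = 9*(1/15)*7 + 3198 = 21/5 + 3198 = 16011/5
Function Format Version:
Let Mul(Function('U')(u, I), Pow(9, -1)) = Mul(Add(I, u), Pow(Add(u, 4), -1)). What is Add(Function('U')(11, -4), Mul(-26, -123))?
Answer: Rational(16011, 5) ≈ 3202.2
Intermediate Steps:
Function('U')(u, I) = Mul(9, Pow(Add(4, u), -1), Add(I, u)) (Function('U')(u, I) = Mul(9, Mul(Add(I, u), Pow(Add(u, 4), -1))) = Mul(9, Mul(Add(I, u), Pow(Add(4, u), -1))) = Mul(9, Mul(Pow(Add(4, u), -1), Add(I, u))) = Mul(9, Pow(Add(4, u), -1), Add(I, u)))
Add(Function('U')(11, -4), Mul(-26, -123)) = Add(Mul(9, Pow(Add(4, 11), -1), Add(-4, 11)), Mul(-26, -123)) = Add(Mul(9, Pow(15, -1), 7), 3198) = Add(Mul(9, Rational(1, 15), 7), 3198) = Add(Rational(21, 5), 3198) = Rational(16011, 5)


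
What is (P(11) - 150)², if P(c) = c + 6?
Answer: 17689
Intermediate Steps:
P(c) = 6 + c
(P(11) - 150)² = ((6 + 11) - 150)² = (17 - 150)² = (-133)² = 17689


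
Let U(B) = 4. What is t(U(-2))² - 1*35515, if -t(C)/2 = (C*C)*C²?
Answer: 226629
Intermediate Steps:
t(C) = -2*C⁴ (t(C) = -2*C*C*C² = -2*C²*C² = -2*C⁴)
t(U(-2))² - 1*35515 = (-2*4⁴)² - 1*35515 = (-2*256)² - 35515 = (-512)² - 35515 = 262144 - 35515 = 226629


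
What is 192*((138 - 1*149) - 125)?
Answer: -26112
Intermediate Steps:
192*((138 - 1*149) - 125) = 192*((138 - 149) - 125) = 192*(-11 - 125) = 192*(-136) = -26112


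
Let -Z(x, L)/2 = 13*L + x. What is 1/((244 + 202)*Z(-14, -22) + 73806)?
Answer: 1/341406 ≈ 2.9291e-6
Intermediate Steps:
Z(x, L) = -26*L - 2*x (Z(x, L) = -2*(13*L + x) = -2*(x + 13*L) = -26*L - 2*x)
1/((244 + 202)*Z(-14, -22) + 73806) = 1/((244 + 202)*(-26*(-22) - 2*(-14)) + 73806) = 1/(446*(572 + 28) + 73806) = 1/(446*600 + 73806) = 1/(267600 + 73806) = 1/341406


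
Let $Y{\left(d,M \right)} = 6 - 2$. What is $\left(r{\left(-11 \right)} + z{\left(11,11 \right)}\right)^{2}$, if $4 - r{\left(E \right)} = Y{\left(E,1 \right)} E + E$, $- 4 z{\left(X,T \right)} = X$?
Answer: $\frac{50625}{16} \approx 3164.1$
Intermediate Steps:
$Y{\left(d,M \right)} = 4$
$z{\left(X,T \right)} = - \frac{X}{4}$
$r{\left(E \right)} = 4 - 5 E$ ($r{\left(E \right)} = 4 - \left(4 E + E\right) = 4 - 5 E$)
$\left(r{\left(-11 \right)} + z{\left(11,11 \right)}\right)^{2} = \left(\left(4 - -55\right) - \frac{11}{4}\right)^{2} = \left(\left(4 + 55\right) - \frac{11}{4}\right)^{2} = \left(59 - \frac{11}{4}\right)^{2} = \left(\frac{225}{4}\right)^{2} = \frac{50625}{16}$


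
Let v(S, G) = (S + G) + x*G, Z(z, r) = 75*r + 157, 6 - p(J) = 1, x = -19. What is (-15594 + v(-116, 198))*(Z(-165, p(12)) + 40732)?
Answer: -795322336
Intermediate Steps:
p(J) = 5 (p(J) = 6 - 1*1 = 6 - 1 = 5)
Z(z, r) = 157 + 75*r
v(S, G) = S - 18*G (v(S, G) = (S + G) - 19*G = (G + S) - 19*G = S - 18*G)
(-15594 + v(-116, 198))*(Z(-165, p(12)) + 40732) = (-15594 + (-116 - 18*198))*((157 + 75*5) + 40732) = (-15594 + (-116 - 3564))*((157 + 375) + 40732) = (-15594 - 3680)*(532 + 40732) = -19274*41264 = -795322336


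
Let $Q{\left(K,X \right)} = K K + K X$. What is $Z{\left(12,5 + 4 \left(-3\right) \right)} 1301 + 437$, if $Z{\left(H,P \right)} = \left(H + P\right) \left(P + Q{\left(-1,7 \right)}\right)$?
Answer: $-84128$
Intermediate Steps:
$Q{\left(K,X \right)} = K^{2} + K X$
$Z{\left(H,P \right)} = \left(-6 + P\right) \left(H + P\right)$ ($Z{\left(H,P \right)} = \left(H + P\right) \left(P - \left(-1 + 7\right)\right) = \left(H + P\right) \left(P - 6\right) = \left(H + P\right) \left(-6 + P\right) = \left(-6 + P\right) \left(H + P\right)$)
$Z{\left(12,5 + 4 \left(-3\right) \right)} 1301 + 437 = \left(\left(5 + 4 \left(-3\right)\right)^{2} - 72 - 6 \left(5 + 4 \left(-3\right)\right) + 12 \left(5 + 4 \left(-3\right)\right)\right) 1301 + 437 = \left(\left(5 - 12\right)^{2} - 72 - 6 \left(5 - 12\right) + 12 \left(5 - 12\right)\right) 1301 + 437 = \left(\left(-7\right)^{2} - 72 - -42 + 12 \left(-7\right)\right) 1301 + 437 = \left(49 - 72 + 42 - 84\right) 1301 + 437 = \left(-65\right) 1301 + 437 = -84565 + 437 = -84128$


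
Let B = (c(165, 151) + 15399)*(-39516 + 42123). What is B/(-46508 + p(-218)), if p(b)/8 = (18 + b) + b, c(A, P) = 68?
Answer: -3665679/4532 ≈ -808.84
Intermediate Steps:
p(b) = 144 + 16*b (p(b) = 8*((18 + b) + b) = 8*(18 + 2*b) = 144 + 16*b)
B = 40322469 (B = (68 + 15399)*(-39516 + 42123) = 15467*2607 = 40322469)
B/(-46508 + p(-218)) = 40322469/(-46508 + (144 + 16*(-218))) = 40322469/(-46508 + (144 - 3488)) = 40322469/(-46508 - 3344) = 40322469/(-49852) = 40322469*(-1/49852) = -3665679/4532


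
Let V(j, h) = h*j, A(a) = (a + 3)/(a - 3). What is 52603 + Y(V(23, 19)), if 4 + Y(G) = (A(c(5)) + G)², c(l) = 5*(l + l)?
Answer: 540221655/2209 ≈ 2.4455e+5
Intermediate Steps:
c(l) = 10*l (c(l) = 5*(2*l) = 10*l)
A(a) = (3 + a)/(-3 + a)
Y(G) = -4 + (53/47 + G)² (Y(G) = -4 + ((3 + 10*5)/(-3 + 10*5) + G)² = -4 + ((3 + 50)/(-3 + 50) + G)² = -4 + (53/47 + G)²)
52603 + Y(V(23, 19)) = 52603 + (-4 + (53 + 47*(19*23))²/2209) = 52603 + (-4 + (53 + 47*437)²/2209) = 52603 + (-4 + (53 + 20539)²/2209) = 52603 + (-4 + (1/2209)*20592²) = 52603 + (-4 + (1/2209)*424030464) = 52603 + (-4 + 424030464/2209) = 52603 + 424021628/2209 = 540221655/2209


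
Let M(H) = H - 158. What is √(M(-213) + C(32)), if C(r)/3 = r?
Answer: 5*I*√11 ≈ 16.583*I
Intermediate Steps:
C(r) = 3*r
M(H) = -158 + H
√(M(-213) + C(32)) = √((-158 - 213) + 3*32) = √(-371 + 96) = √(-275) = 5*I*√11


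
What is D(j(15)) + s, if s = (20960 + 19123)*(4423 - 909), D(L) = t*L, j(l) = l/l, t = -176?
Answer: 140851486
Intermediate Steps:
j(l) = 1
D(L) = -176*L
s = 140851662 (s = 40083*3514 = 140851662)
D(j(15)) + s = -176*1 + 140851662 = -176 + 140851662 = 140851486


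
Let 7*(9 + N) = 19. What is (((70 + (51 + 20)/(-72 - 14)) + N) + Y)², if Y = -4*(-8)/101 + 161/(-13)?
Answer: 1613643120211329/624773261476 ≈ 2582.8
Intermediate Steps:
N = -44/7 (N = -9 + (⅐)*19 = -9 + 19/7 = -44/7 ≈ -6.2857)
Y = -15845/1313 (Y = 32*(1/101) + 161*(-1/13) = 32/101 - 161/13 = -15845/1313 ≈ -12.068)
(((70 + (51 + 20)/(-72 - 14)) + N) + Y)² = (((70 + (51 + 20)/(-72 - 14)) - 44/7) - 15845/1313)² = (((70 + 71/(-86)) - 44/7) - 15845/1313)² = (((70 + 71*(-1/86)) - 44/7) - 15845/1313)² = (((70 - 71/86) - 44/7) - 15845/1313)² = ((5949/86 - 44/7) - 15845/1313)² = (37859/602 - 15845/1313)² = (40170177/790426)² = 1613643120211329/624773261476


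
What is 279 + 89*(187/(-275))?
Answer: 5462/25 ≈ 218.48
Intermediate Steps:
279 + 89*(187/(-275)) = 279 + 89*(187*(-1/275)) = 279 + 89*(-17/25) = 279 - 1513/25 = 5462/25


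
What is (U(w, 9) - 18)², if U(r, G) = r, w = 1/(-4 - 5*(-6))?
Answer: 218089/676 ≈ 322.62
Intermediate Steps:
w = 1/26 (w = 1/(-4 + 30) = 1/26 ≈ 0.038462)
(U(w, 9) - 18)² = (1/26 - 18)² = (-467/26)² = 218089/676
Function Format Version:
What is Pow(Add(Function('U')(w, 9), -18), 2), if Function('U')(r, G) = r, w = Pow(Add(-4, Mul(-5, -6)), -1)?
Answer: Rational(218089, 676) ≈ 322.62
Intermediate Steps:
w = Rational(1, 26) (w = Pow(Add(-4, 30), -1) = Pow(26, -1) = Rational(1, 26) ≈ 0.038462)
Pow(Add(Function('U')(w, 9), -18), 2) = Pow(Add(Rational(1, 26), -18), 2) = Pow(Rational(-467, 26), 2) = Rational(218089, 676)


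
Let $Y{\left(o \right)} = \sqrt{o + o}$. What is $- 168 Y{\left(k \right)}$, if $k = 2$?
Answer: $-336$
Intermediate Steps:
$Y{\left(o \right)} = \sqrt{2} \sqrt{o}$ ($Y{\left(o \right)} = \sqrt{2 o} = \sqrt{2} \sqrt{o}$)
$- 168 Y{\left(k \right)} = - 168 \sqrt{2} \sqrt{2} = \left(-168\right) 2 = -336$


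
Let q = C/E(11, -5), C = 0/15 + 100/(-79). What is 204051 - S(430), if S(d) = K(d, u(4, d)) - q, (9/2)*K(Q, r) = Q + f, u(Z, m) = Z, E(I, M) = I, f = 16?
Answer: 1595106823/7821 ≈ 2.0395e+5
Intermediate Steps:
C = -100/79 (C = 0*(1/15) + 100*(-1/79) = 0 - 100/79 = -100/79 ≈ -1.2658)
K(Q, r) = 32/9 + 2*Q/9 (K(Q, r) = 2*(Q + 16)/9 = 2*(16 + Q)/9 = 32/9 + 2*Q/9)
q = -100/869 (q = -100/79/11 = -100/79*1/11 = -100/869 ≈ -0.11507)
S(d) = 28708/7821 + 2*d/9 (S(d) = (32/9 + 2*d/9) - 1*(-100/869) = (32/9 + 2*d/9) + 100/869 = 28708/7821 + 2*d/9)
204051 - S(430) = 204051 - (28708/7821 + (2/9)*430) = 204051 - (28708/7821 + 860/9) = 204051 - 1*776048/7821 = 204051 - 776048/7821 = 1595106823/7821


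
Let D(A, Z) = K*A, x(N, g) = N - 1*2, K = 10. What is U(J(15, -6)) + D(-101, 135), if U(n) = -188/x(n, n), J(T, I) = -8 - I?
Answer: -963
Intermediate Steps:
x(N, g) = -2 + N (x(N, g) = N - 2 = -2 + N)
D(A, Z) = 10*A
U(n) = -188/(-2 + n)
U(J(15, -6)) + D(-101, 135) = -188/(-2 + (-8 - 1*(-6))) + 10*(-101) = -188/(-2 + (-8 + 6)) - 1010 = -188/(-2 - 2) - 1010 = -188/(-4) - 1010 = -188*(-1/4) - 1010 = 47 - 1010 = -963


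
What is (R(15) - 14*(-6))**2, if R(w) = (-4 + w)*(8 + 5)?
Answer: 51529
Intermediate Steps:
R(w) = -52 + 13*w (R(w) = (-4 + w)*13 = -52 + 13*w)
(R(15) - 14*(-6))**2 = ((-52 + 13*15) - 14*(-6))**2 = ((-52 + 195) + 84)**2 = (143 + 84)**2 = 227**2 = 51529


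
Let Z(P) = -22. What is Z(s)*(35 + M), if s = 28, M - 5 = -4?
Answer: -792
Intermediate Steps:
M = 1 (M = 5 - 4 = 1)
Z(s)*(35 + M) = -22*(35 + 1) = -22*36 = -792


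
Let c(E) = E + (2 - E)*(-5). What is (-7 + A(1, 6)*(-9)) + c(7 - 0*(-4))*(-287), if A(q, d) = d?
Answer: -9245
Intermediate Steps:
c(E) = -10 + 6*E (c(E) = E + (-10 + 5*E) = -10 + 6*E)
(-7 + A(1, 6)*(-9)) + c(7 - 0*(-4))*(-287) = (-7 + 6*(-9)) + (-10 + 6*(7 - 0*(-4)))*(-287) = (-7 - 54) + (-10 + 6*(7 - 1*0))*(-287) = -61 + (-10 + 6*(7 + 0))*(-287) = -61 + (-10 + 6*7)*(-287) = -61 + (-10 + 42)*(-287) = -61 + 32*(-287) = -61 - 9184 = -9245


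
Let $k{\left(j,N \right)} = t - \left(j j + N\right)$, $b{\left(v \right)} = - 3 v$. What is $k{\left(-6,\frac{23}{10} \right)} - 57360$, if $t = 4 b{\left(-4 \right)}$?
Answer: $- \frac{573503}{10} \approx -57350.0$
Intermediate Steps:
$t = 48$ ($t = 4 \left(\left(-3\right) \left(-4\right)\right) = 4 \cdot 12 = 48$)
$k{\left(j,N \right)} = 48 - N - j^{2}$ ($k{\left(j,N \right)} = 48 - \left(j j + N\right) = 48 - \left(j^{2} + N\right) = 48 - \left(N + j^{2}\right) = 48 - N - j^{2}$)
$k{\left(-6,\frac{23}{10} \right)} - 57360 = \left(48 - \frac{23}{10} - \left(-6\right)^{2}\right) - 57360 = \left(48 - 23 \cdot \frac{1}{10} - 36\right) - 57360 = \left(48 - \frac{23}{10} - 36\right) - 57360 = \frac{97}{10} - 57360 = - \frac{573503}{10}$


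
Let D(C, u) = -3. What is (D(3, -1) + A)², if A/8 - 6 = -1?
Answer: 1369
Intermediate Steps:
A = 40 (A = 48 + 8*(-1) = 48 - 8 = 40)
(D(3, -1) + A)² = (-3 + 40)² = 37² = 1369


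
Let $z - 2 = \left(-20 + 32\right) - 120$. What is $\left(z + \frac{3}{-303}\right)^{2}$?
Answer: $\frac{114639849}{10201} \approx 11238.0$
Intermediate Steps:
$z = -106$ ($z = 2 + \left(\left(-20 + 32\right) - 120\right) = 2 + \left(12 - 120\right) = 2 - 108 = -106$)
$\left(z + \frac{3}{-303}\right)^{2} = \left(-106 + \frac{3}{-303}\right)^{2} = \left(-106 + 3 \left(- \frac{1}{303}\right)\right)^{2} = \left(-106 - \frac{1}{101}\right)^{2} = \left(- \frac{10707}{101}\right)^{2} = \frac{114639849}{10201}$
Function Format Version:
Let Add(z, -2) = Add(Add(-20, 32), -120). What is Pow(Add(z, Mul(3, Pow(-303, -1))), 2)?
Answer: Rational(114639849, 10201) ≈ 11238.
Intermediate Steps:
z = -106 (z = Add(2, Add(Add(-20, 32), -120)) = Add(2, Add(12, -120)) = Add(2, -108) = -106)
Pow(Add(z, Mul(3, Pow(-303, -1))), 2) = Pow(Add(-106, Mul(3, Pow(-303, -1))), 2) = Pow(Add(-106, Mul(3, Rational(-1, 303))), 2) = Pow(Add(-106, Rational(-1, 101)), 2) = Pow(Rational(-10707, 101), 2) = Rational(114639849, 10201)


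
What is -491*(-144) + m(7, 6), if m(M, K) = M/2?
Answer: 141415/2 ≈ 70708.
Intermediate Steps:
m(M, K) = M/2 (m(M, K) = M*(1/2) = M/2)
-491*(-144) + m(7, 6) = -491*(-144) + (1/2)*7 = 70704 + 7/2 = 141415/2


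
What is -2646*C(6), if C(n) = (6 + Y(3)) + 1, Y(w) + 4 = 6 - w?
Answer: -15876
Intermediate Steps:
Y(w) = 2 - w (Y(w) = -4 + (6 - w) = 2 - w)
C(n) = 6 (C(n) = (6 + (2 - 1*3)) + 1 = (6 + (2 - 3)) + 1 = (6 - 1) + 1 = 5 + 1 = 6)
-2646*C(6) = -2646*6 = -15876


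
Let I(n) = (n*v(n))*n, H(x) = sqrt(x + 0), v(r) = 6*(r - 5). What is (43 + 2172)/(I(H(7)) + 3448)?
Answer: 3586085/5236148 - 46515*sqrt(7)/5236148 ≈ 0.66137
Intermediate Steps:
v(r) = -30 + 6*r (v(r) = 6*(-5 + r) = -30 + 6*r)
H(x) = sqrt(x)
I(n) = n**2*(-30 + 6*n) (I(n) = (n*(-30 + 6*n))*n = n**2*(-30 + 6*n))
(43 + 2172)/(I(H(7)) + 3448) = (43 + 2172)/(6*(sqrt(7))**2*(-5 + sqrt(7)) + 3448) = 2215/(6*7*(-5 + sqrt(7)) + 3448) = 2215/((-210 + 42*sqrt(7)) + 3448) = 2215/(3238 + 42*sqrt(7))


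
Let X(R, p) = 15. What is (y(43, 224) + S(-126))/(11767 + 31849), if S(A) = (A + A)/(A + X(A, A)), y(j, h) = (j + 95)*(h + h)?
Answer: 571893/403448 ≈ 1.4175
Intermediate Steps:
y(j, h) = 2*h*(95 + j) (y(j, h) = (95 + j)*(2*h) = 2*h*(95 + j))
S(A) = 2*A/(15 + A) (S(A) = (A + A)/(A + 15) = (2*A)/(15 + A) = 2*A/(15 + A))
(y(43, 224) + S(-126))/(11767 + 31849) = (2*224*(95 + 43) + 2*(-126)/(15 - 126))/(11767 + 31849) = (2*224*138 + 2*(-126)/(-111))/43616 = (61824 + 2*(-126)*(-1/111))*(1/43616) = (61824 + 84/37)*(1/43616) = (2287572/37)*(1/43616) = 571893/403448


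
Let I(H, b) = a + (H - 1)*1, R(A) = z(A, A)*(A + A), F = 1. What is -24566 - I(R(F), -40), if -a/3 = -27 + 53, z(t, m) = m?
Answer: -24489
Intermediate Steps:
a = -78 (a = -3*(-27 + 53) = -3*26 = -78)
R(A) = 2*A² (R(A) = A*(A + A) = A*(2*A) = 2*A²)
I(H, b) = -79 + H (I(H, b) = -78 + (H - 1)*1 = -78 + (-1 + H)*1 = -78 + (-1 + H) = -79 + H)
-24566 - I(R(F), -40) = -24566 - (-79 + 2*1²) = -24566 - (-79 + 2*1) = -24566 - (-79 + 2) = -24566 - 1*(-77) = -24566 + 77 = -24489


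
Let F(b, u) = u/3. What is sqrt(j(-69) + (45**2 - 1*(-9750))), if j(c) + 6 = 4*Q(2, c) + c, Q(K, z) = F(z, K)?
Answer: 2*sqrt(26331)/3 ≈ 108.18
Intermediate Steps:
F(b, u) = u/3 (F(b, u) = u*(1/3) = u/3)
Q(K, z) = K/3
j(c) = -10/3 + c (j(c) = -6 + (4*((1/3)*2) + c) = -6 + (4*(2/3) + c) = -6 + (8/3 + c) = -10/3 + c)
sqrt(j(-69) + (45**2 - 1*(-9750))) = sqrt((-10/3 - 69) + (45**2 - 1*(-9750))) = sqrt(-217/3 + (2025 + 9750)) = sqrt(-217/3 + 11775) = sqrt(35108/3) = 2*sqrt(26331)/3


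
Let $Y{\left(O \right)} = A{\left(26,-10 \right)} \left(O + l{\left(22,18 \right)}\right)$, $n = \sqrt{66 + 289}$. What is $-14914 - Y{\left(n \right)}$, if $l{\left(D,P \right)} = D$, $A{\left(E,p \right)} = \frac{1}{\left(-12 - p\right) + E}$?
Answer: $- \frac{178979}{12} - \frac{\sqrt{355}}{24} \approx -14916.0$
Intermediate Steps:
$A{\left(E,p \right)} = \frac{1}{-12 + E - p}$
$n = \sqrt{355} \approx 18.841$
$Y{\left(O \right)} = \frac{11}{12} + \frac{O}{24}$ ($Y{\left(O \right)} = - \frac{1}{12 - 10 - 26} \left(O + 22\right) = - \frac{1}{12 - 10 - 26} \left(22 + O\right) = - \frac{1}{-24} \left(22 + O\right) = \left(-1\right) \left(- \frac{1}{24}\right) \left(22 + O\right) = \frac{22 + O}{24} = \frac{11}{12} + \frac{O}{24}$)
$-14914 - Y{\left(n \right)} = -14914 - \left(\frac{11}{12} + \frac{\sqrt{355}}{24}\right) = - \frac{178979}{12} - \frac{\sqrt{355}}{24}$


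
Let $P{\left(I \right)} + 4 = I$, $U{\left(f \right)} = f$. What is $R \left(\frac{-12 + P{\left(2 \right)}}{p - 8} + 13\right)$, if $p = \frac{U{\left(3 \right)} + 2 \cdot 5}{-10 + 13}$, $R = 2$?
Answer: $\frac{370}{11} \approx 33.636$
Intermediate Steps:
$P{\left(I \right)} = -4 + I$
$p = \frac{13}{3}$ ($p = \frac{3 + 2 \cdot 5}{-10 + 13} = \frac{3 + 10}{3} = 13 \cdot \frac{1}{3} = \frac{13}{3} \approx 4.3333$)
$R \left(\frac{-12 + P{\left(2 \right)}}{p - 8} + 13\right) = 2 \left(\frac{-12 + \left(-4 + 2\right)}{\frac{13}{3} - 8} + 13\right) = 2 \left(\frac{-12 - 2}{- \frac{11}{3}} + 13\right) = 2 \left(\left(-14\right) \left(- \frac{3}{11}\right) + 13\right) = 2 \left(\frac{42}{11} + 13\right) = 2 \cdot \frac{185}{11} = \frac{370}{11}$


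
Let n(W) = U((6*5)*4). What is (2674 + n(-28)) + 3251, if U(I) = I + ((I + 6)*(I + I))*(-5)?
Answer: -145155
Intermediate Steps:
U(I) = I - 10*I*(6 + I) (U(I) = I + ((6 + I)*(2*I))*(-5) = I + (2*I*(6 + I))*(-5) = I - 10*I*(6 + I))
n(W) = -151080 (n(W) = -(6*5)*4*(59 + 10*((6*5)*4)) = -30*4*(59 + 10*(30*4)) = -1*120*(59 + 10*120) = -1*120*(59 + 1200) = -1*120*1259 = -151080)
(2674 + n(-28)) + 3251 = (2674 - 151080) + 3251 = -148406 + 3251 = -145155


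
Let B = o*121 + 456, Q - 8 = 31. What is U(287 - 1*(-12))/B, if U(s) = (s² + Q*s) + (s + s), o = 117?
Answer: 101660/14613 ≈ 6.9568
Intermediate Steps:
Q = 39 (Q = 8 + 31 = 39)
B = 14613 (B = 117*121 + 456 = 14157 + 456 = 14613)
U(s) = s² + 41*s (U(s) = (s² + 39*s) + (s + s) = (s² + 39*s) + 2*s = s² + 41*s)
U(287 - 1*(-12))/B = ((287 - 1*(-12))*(41 + (287 - 1*(-12))))/14613 = ((287 + 12)*(41 + (287 + 12)))*(1/14613) = (299*(41 + 299))*(1/14613) = (299*340)*(1/14613) = 101660*(1/14613) = 101660/14613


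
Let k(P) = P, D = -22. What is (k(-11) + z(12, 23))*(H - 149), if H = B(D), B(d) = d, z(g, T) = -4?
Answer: 2565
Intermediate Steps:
H = -22
(k(-11) + z(12, 23))*(H - 149) = (-11 - 4)*(-22 - 149) = -15*(-171) = 2565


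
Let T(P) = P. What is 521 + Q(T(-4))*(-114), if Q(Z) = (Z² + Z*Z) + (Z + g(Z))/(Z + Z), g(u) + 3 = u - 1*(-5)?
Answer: -6425/2 ≈ -3212.5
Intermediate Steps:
g(u) = 2 + u (g(u) = -3 + (u - 1*(-5)) = -3 + (u + 5) = -3 + (5 + u) = 2 + u)
Q(Z) = 2*Z² + (2 + 2*Z)/(2*Z) (Q(Z) = (Z² + Z*Z) + (Z + (2 + Z))/(Z + Z) = (Z² + Z²) + (2 + 2*Z)/((2*Z)) = 2*Z² + (2 + 2*Z)*(1/(2*Z)) = 2*Z² + (2 + 2*Z)/(2*Z))
521 + Q(T(-4))*(-114) = 521 + ((1 - 4 + 2*(-4)³)/(-4))*(-114) = 521 - (1 - 4 + 2*(-64))/4*(-114) = 521 - (1 - 4 - 128)/4*(-114) = 521 - ¼*(-131)*(-114) = 521 + (131/4)*(-114) = 521 - 7467/2 = -6425/2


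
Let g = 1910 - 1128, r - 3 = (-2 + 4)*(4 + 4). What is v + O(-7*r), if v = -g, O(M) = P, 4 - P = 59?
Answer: -837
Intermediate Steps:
r = 19 (r = 3 + (-2 + 4)*(4 + 4) = 3 + 2*8 = 3 + 16 = 19)
g = 782
P = -55 (P = 4 - 1*59 = 4 - 59 = -55)
O(M) = -55
v = -782 (v = -1*782 = -782)
v + O(-7*r) = -782 - 55 = -837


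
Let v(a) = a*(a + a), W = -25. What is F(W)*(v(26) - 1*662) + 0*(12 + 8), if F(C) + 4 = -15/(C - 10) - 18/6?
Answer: -31740/7 ≈ -4534.3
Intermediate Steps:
v(a) = 2*a² (v(a) = a*(2*a) = 2*a²)
F(C) = -7 - 15/(-10 + C) (F(C) = -4 + (-15/(C - 10) - 18/6) = -4 + (-15/(-10 + C) - 18*⅙) = -4 + (-15/(-10 + C) - 3) = -4 + (-3 - 15/(-10 + C)) = -7 - 15/(-10 + C))
F(W)*(v(26) - 1*662) + 0*(12 + 8) = ((55 - 7*(-25))/(-10 - 25))*(2*26² - 1*662) + 0*(12 + 8) = ((55 + 175)/(-35))*(2*676 - 662) + 0*20 = (-1/35*230)*(1352 - 662) + 0 = -46/7*690 + 0 = -31740/7 + 0 = -31740/7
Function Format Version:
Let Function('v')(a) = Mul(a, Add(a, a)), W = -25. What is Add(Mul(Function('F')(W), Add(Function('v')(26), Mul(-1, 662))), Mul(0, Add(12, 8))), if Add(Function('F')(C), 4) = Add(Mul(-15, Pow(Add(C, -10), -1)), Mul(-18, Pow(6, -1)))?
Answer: Rational(-31740, 7) ≈ -4534.3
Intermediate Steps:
Function('v')(a) = Mul(2, Pow(a, 2)) (Function('v')(a) = Mul(a, Mul(2, a)) = Mul(2, Pow(a, 2)))
Function('F')(C) = Add(-7, Mul(-15, Pow(Add(-10, C), -1))) (Function('F')(C) = Add(-4, Add(Mul(-15, Pow(Add(C, -10), -1)), Mul(-18, Pow(6, -1)))) = Add(-4, Add(Mul(-15, Pow(Add(-10, C), -1)), Mul(-18, Rational(1, 6)))) = Add(-4, Add(Mul(-15, Pow(Add(-10, C), -1)), -3)) = Add(-4, Add(-3, Mul(-15, Pow(Add(-10, C), -1)))) = Add(-7, Mul(-15, Pow(Add(-10, C), -1))))
Add(Mul(Function('F')(W), Add(Function('v')(26), Mul(-1, 662))), Mul(0, Add(12, 8))) = Add(Mul(Mul(Pow(Add(-10, -25), -1), Add(55, Mul(-7, -25))), Add(Mul(2, Pow(26, 2)), Mul(-1, 662))), Mul(0, Add(12, 8))) = Add(Mul(Mul(Pow(-35, -1), Add(55, 175)), Add(Mul(2, 676), -662)), Mul(0, 20)) = Add(Mul(Mul(Rational(-1, 35), 230), Add(1352, -662)), 0) = Add(Mul(Rational(-46, 7), 690), 0) = Add(Rational(-31740, 7), 0) = Rational(-31740, 7)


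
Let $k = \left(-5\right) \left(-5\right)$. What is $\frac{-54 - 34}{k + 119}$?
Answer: $- \frac{11}{18} \approx -0.61111$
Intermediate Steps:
$k = 25$
$\frac{-54 - 34}{k + 119} = \frac{-54 - 34}{25 + 119} = \frac{1}{144} \left(-88\right) = - \frac{11}{18}$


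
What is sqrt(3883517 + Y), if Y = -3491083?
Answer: sqrt(392434) ≈ 626.45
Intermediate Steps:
sqrt(3883517 + Y) = sqrt(3883517 - 3491083) = sqrt(392434)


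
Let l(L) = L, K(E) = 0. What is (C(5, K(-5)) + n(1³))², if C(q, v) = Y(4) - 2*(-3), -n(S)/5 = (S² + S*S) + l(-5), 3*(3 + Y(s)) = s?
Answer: 3364/9 ≈ 373.78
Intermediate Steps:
Y(s) = -3 + s/3
n(S) = 25 - 10*S² (n(S) = -5*((S² + S*S) - 5) = -5*((S² + S²) - 5) = -5*(2*S² - 5) = -5*(-5 + 2*S²) = 25 - 10*S²)
C(q, v) = 13/3 (C(q, v) = (-3 + (⅓)*4) - 2*(-3) = (-3 + 4/3) - 1*(-6) = -5/3 + 6 = 13/3)
(C(5, K(-5)) + n(1³))² = (13/3 + (25 - 10*(1³)²))² = (13/3 + (25 - 10*1²))² = (13/3 + (25 - 10*1))² = (13/3 + (25 - 10))² = (13/3 + 15)² = (58/3)² = 3364/9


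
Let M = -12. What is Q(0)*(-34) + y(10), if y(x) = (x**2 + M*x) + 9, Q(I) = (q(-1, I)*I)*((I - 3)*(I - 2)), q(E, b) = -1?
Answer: -11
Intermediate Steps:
Q(I) = -I*(-3 + I)*(-2 + I) (Q(I) = (-I)*((I - 3)*(I - 2)) = (-I)*((-3 + I)*(-2 + I)) = -I*(-3 + I)*(-2 + I))
y(x) = 9 + x**2 - 12*x (y(x) = (x**2 - 12*x) + 9 = 9 + x**2 - 12*x)
Q(0)*(-34) + y(10) = (0*(-6 - 1*0**2 + 5*0))*(-34) + (9 + 10**2 - 12*10) = (0*(-6 - 1*0 + 0))*(-34) + (9 + 100 - 120) = (0*(-6 + 0 + 0))*(-34) - 11 = (0*(-6))*(-34) - 11 = 0*(-34) - 11 = 0 - 11 = -11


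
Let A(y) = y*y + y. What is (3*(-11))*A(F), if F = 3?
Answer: -396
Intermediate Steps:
A(y) = y + y² (A(y) = y² + y = y + y²)
(3*(-11))*A(F) = (3*(-11))*(3*(1 + 3)) = -99*4 = -33*12 = -396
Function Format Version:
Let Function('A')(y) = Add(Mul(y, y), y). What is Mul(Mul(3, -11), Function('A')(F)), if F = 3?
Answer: -396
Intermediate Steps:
Function('A')(y) = Add(y, Pow(y, 2)) (Function('A')(y) = Add(Pow(y, 2), y) = Add(y, Pow(y, 2)))
Mul(Mul(3, -11), Function('A')(F)) = Mul(Mul(3, -11), Mul(3, Add(1, 3))) = Mul(-33, Mul(3, 4)) = Mul(-33, 12) = -396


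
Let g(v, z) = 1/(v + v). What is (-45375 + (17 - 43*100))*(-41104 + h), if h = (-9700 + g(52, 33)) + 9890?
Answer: 105648760595/52 ≈ 2.0317e+9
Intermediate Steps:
g(v, z) = 1/(2*v)
h = 19761/104 (h = (-9700 + (½)/52) + 9890 = (-9700 + (½)*(1/52)) + 9890 = (-9700 + 1/104) + 9890 = -1008799/104 + 9890 = 19761/104 ≈ 190.01)
(-45375 + (17 - 43*100))*(-41104 + h) = (-45375 + (17 - 43*100))*(-41104 + 19761/104) = (-45375 + (17 - 4300))*(-4255055/104) = (-45375 - 4283)*(-4255055/104) = -49658*(-4255055/104) = 105648760595/52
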